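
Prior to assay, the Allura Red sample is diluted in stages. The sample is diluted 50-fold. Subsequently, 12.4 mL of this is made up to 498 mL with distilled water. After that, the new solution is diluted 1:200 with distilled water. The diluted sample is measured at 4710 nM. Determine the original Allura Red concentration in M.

1.89 M

Overall dilution factor = 50 × 40.16 × 200 = 4.02 × 10⁵.
Original = 4710 nM × 4.02 × 10⁵ = 1.89 × 10⁹ nM = 1.89 M.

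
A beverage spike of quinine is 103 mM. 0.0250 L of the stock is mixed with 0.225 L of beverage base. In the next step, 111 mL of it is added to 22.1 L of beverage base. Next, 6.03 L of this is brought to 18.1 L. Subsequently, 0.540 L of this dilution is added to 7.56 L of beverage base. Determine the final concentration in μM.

Overall dilution factor = 10 × 200.1 × 3.002 × 15 = 9.01 × 10⁴.
103 mM / 9.01 × 10⁴ = 1.14 × 10⁻³ mM = 1.14 μM.

1.14 μM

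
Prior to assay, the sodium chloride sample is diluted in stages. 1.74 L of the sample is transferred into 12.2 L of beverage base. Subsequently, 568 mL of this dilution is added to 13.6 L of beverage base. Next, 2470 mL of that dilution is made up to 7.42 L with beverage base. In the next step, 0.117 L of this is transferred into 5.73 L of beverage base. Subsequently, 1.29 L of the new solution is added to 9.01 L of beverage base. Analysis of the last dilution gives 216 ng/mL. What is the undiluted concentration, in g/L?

Overall dilution factor = 8.011 × 24.94 × 3.004 × 49.97 × 7.984 = 2.40 × 10⁵.
Original = 216 ng/mL × 2.40 × 10⁵ = 5.17 × 10⁷ ng/mL = 51.7 g/L.

51.7 g/L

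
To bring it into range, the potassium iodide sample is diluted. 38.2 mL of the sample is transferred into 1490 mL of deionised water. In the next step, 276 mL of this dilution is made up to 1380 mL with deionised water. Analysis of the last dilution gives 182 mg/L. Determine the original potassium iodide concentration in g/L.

Overall dilution factor = 40.01 × 5 = 200.
Original = 182 mg/L × 200 = 3.64 × 10⁴ mg/L = 36.4 g/L.

36.4 g/L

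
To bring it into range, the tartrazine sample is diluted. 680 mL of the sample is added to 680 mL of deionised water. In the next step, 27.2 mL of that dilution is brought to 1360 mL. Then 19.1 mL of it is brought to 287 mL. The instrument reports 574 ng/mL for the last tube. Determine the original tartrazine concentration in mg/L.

Overall dilution factor = 2 × 50 × 15.03 = 1503.
Original = 574 ng/mL × 1503 = 8.63 × 10⁵ ng/mL = 863 mg/L.

863 mg/L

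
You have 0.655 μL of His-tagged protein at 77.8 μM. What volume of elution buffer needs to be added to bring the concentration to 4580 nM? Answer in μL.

10.5 μL

4580 nM = 4.58 μM.
V₂ = C₁V₁/C₂ = 77.8 × 0.655 / 4.58 = 11.1 μL.
Diluent to add = V₂ − V₁ = 11.1 − 0.655 = 10.5 μL.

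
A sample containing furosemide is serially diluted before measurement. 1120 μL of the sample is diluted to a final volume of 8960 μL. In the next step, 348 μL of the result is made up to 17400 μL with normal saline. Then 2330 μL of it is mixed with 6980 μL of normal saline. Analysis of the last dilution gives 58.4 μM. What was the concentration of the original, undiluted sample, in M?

0.0933 M

Overall dilution factor = 8 × 50 × 3.996 = 1598.
Original = 58.4 μM × 1598 = 9.33 × 10⁴ μM = 0.0933 M.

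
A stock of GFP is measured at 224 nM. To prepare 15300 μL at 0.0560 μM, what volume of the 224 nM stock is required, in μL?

0.0560 μM = 56.0 nM.
V₁ = C₂V₂/C₁ = 56.0 × 15300 / 224 = 3825 μL.

3820 μL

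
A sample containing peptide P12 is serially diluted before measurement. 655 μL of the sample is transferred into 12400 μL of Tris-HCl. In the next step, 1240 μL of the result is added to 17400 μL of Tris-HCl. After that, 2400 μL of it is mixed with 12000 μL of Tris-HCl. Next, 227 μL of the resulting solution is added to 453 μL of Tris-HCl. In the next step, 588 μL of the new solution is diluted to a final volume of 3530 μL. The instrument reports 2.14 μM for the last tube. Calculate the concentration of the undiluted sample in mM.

69.2 mM

Overall dilution factor = 19.93 × 15.03 × 6 × 2.996 × 6.003 = 3.23 × 10⁴.
Original = 2.14 μM × 3.23 × 10⁴ = 6.92 × 10⁴ μM = 69.2 mM.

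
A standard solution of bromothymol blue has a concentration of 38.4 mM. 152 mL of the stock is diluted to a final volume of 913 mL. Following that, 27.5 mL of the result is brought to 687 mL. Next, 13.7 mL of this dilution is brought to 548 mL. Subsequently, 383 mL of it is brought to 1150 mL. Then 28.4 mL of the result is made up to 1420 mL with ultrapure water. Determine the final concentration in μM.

0.0426 μM

Overall dilution factor = 6.007 × 24.98 × 40 × 3.003 × 50 = 9.01 × 10⁵.
38.4 mM / 9.01 × 10⁵ = 4.26 × 10⁻⁵ mM = 0.0426 μM.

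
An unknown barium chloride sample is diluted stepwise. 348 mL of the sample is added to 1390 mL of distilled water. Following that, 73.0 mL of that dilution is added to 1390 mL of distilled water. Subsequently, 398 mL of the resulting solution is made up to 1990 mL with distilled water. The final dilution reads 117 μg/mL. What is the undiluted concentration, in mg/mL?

58.6 mg/mL

Overall dilution factor = 4.994 × 20.04 × 5 = 500.
Original = 117 μg/mL × 500 = 5.86 × 10⁴ μg/mL = 58.6 mg/mL.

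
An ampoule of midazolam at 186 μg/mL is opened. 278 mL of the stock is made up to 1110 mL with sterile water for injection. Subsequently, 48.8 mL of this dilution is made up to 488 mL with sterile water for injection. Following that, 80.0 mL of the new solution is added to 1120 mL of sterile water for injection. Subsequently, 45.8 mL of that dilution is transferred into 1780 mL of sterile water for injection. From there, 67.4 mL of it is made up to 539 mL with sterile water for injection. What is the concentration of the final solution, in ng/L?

974 ng/L

Overall dilution factor = 3.993 × 10 × 15 × 39.86 × 7.997 = 1.91 × 10⁵.
186 μg/mL / 1.91 × 10⁵ = 9.74 × 10⁻⁴ μg/mL = 974 ng/L.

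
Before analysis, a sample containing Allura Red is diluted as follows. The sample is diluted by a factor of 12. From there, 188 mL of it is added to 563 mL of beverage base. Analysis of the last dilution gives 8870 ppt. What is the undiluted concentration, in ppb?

425 ppb

Overall dilution factor = 12 × 3.995 = 47.9.
Original = 8870 ppt × 47.9 = 4.25 × 10⁵ ppt = 425 ppb.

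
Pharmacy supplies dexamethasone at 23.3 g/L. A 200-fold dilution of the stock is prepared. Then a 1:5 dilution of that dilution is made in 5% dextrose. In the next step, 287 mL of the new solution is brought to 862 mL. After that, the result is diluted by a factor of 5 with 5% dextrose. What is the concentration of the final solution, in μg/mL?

Overall dilution factor = 200 × 5 × 3.003 × 5 = 1.50 × 10⁴.
23.3 g/L / 1.50 × 10⁴ = 1.55 × 10⁻³ g/L = 1.55 μg/mL.

1.55 μg/mL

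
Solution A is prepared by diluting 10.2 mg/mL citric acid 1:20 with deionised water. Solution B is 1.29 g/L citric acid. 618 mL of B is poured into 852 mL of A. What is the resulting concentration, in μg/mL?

C_A = 10.2 mg/mL / 20 = 0.510 mg/mL.
C_B = 1.29 g/L = 1.29 mg/mL.
C_mix = (C_A·V_A + C_B·V_B)/(V_A + V_B) = (0.510×852 + 1.29×618) / 1470 = 0.838 mg/mL = 838 μg/mL.

838 μg/mL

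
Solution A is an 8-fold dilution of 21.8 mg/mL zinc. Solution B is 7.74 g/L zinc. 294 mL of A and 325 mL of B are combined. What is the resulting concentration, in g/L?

5.36 g/L

C_A = 21.8 mg/mL / 8 = 2.73 mg/mL.
C_B = 7.74 g/L = 7.74 mg/mL.
C_mix = (C_A·V_A + C_B·V_B)/(V_A + V_B) = (2.73×294 + 7.74×325) / 619.0 = 5.36 mg/mL = 5.36 g/L.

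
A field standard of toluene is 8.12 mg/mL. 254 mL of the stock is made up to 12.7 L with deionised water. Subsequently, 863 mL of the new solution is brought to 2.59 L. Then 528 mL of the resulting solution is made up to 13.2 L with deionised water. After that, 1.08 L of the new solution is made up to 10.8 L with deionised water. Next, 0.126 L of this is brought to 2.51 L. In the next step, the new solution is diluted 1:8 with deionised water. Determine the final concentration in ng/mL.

Overall dilution factor = 50 × 3.001 × 25 × 10 × 19.92 × 8 = 5.98 × 10⁶.
8.12 mg/mL / 5.98 × 10⁶ = 1.36 × 10⁻⁶ mg/mL = 1.36 ng/mL.

1.36 ng/mL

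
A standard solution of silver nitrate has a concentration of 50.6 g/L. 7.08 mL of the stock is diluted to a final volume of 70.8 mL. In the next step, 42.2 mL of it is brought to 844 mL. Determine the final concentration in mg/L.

Overall dilution factor = 10 × 20 = 200.
50.6 g/L / 200 = 0.253 g/L = 253 mg/L.

253 mg/L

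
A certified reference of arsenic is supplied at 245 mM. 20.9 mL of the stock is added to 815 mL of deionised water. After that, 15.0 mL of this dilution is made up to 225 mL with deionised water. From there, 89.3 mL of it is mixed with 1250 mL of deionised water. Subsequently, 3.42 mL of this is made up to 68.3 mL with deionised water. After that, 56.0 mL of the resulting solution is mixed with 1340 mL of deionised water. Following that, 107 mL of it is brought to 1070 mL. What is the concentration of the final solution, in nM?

5.47 nM

Overall dilution factor = 40.00 × 15 × 15.00 × 19.97 × 24.93 × 10 = 4.48 × 10⁷.
245 mM / 4.48 × 10⁷ = 5.47 × 10⁻⁶ mM = 5.47 nM.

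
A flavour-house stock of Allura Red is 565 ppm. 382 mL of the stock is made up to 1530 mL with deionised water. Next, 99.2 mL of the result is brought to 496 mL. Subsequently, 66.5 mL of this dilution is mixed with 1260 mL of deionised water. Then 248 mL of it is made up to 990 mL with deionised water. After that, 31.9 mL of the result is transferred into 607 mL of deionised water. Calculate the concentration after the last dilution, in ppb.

17.7 ppb

Overall dilution factor = 4.005 × 5 × 19.95 × 3.992 × 20.03 = 3.19 × 10⁴.
565 ppm / 3.19 × 10⁴ = 0.0177 ppm = 17.7 ppb.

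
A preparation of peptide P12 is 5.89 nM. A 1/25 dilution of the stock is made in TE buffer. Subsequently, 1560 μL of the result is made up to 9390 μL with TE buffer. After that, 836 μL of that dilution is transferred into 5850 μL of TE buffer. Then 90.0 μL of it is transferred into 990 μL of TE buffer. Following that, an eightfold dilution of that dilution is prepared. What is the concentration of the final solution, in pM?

Overall dilution factor = 25 × 6.019 × 7.998 × 12 × 8 = 1.16 × 10⁵.
5.89 nM / 1.16 × 10⁵ = 5.10 × 10⁻⁵ nM = 0.0510 pM.

0.0510 pM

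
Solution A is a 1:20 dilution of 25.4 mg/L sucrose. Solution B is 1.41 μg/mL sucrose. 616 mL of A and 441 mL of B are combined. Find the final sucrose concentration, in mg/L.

1.33 mg/L

C_A = 25.4 mg/L / 20 = 1.27 mg/L.
C_B = 1.41 μg/mL = 1.41 mg/L.
C_mix = (C_A·V_A + C_B·V_B)/(V_A + V_B) = (1.27×616 + 1.41×441) / 1057 = 1.33 mg/L.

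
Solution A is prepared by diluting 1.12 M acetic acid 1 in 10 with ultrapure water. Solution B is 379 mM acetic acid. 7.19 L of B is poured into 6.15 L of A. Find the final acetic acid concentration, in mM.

C_A = 1.12 M / 10 = 0.112 M.
C_B = 379 mM = 0.379 M.
C_mix = (C_A·V_A + C_B·V_B)/(V_A + V_B) = (0.112×6.15 + 0.379×7.19) / 13.34 = 0.256 M = 256 mM.

256 mM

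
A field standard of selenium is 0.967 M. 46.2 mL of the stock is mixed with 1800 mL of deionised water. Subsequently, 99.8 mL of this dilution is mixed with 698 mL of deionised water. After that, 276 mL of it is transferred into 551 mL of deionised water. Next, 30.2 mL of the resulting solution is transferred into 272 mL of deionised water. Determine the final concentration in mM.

Overall dilution factor = 39.96 × 7.994 × 2.996 × 10.01 = 9578.
0.967 M / 9578 = 1.01 × 10⁻⁴ M = 0.101 mM.

0.101 mM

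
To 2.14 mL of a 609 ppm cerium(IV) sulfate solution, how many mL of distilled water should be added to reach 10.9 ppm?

V₂ = C₁V₁/C₂ = 609 × 2.14 / 10.9 = 120 mL.
Diluent to add = V₂ − V₁ = 120 − 2.14 = 117 mL.

117 mL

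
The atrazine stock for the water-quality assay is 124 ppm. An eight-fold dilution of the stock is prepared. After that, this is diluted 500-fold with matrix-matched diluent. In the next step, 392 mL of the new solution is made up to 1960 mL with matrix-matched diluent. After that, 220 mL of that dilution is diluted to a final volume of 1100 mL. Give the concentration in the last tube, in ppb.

Overall dilution factor = 8 × 500 × 5 × 5 = 1.00 × 10⁵.
124 ppm / 1.00 × 10⁵ = 1.24 × 10⁻³ ppm = 1.24 ppb.

1.24 ppb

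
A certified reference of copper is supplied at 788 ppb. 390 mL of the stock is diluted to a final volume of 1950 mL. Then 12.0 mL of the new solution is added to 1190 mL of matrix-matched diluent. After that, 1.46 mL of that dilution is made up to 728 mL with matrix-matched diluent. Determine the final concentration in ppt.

Overall dilution factor = 5 × 100.2 × 498.6 = 2.50 × 10⁵.
788 ppb / 2.50 × 10⁵ = 3.16 × 10⁻³ ppb = 3.16 ppt.

3.16 ppt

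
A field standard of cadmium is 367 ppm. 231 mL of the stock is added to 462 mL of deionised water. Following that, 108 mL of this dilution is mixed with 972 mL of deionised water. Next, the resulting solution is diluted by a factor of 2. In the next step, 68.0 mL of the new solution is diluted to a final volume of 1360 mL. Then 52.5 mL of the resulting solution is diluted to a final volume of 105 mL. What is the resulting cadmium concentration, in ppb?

153 ppb

Overall dilution factor = 3 × 10 × 2 × 20 × 2 = 2400.
367 ppm / 2400 = 0.153 ppm = 153 ppb.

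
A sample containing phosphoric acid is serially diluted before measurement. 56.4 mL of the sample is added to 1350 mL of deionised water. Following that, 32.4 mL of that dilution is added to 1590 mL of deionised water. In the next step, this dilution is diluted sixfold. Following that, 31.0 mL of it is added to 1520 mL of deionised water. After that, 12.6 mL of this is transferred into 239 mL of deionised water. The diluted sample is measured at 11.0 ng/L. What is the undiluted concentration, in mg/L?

Overall dilution factor = 24.94 × 50.07 × 6 × 50.03 × 19.97 = 7.48 × 10⁶.
Original = 11.0 ng/L × 7.48 × 10⁶ = 8.23 × 10⁷ ng/L = 82.3 mg/L.

82.3 mg/L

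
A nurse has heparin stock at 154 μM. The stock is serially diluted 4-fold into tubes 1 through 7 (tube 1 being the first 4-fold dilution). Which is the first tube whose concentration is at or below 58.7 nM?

tube 6

Tube n has concentration 154 μM / 4ⁿ.
Need 4ⁿ ≥ 154 μM / 58.7 nM = 2624, so n ≥ 5.68.
First such tube: n = 6.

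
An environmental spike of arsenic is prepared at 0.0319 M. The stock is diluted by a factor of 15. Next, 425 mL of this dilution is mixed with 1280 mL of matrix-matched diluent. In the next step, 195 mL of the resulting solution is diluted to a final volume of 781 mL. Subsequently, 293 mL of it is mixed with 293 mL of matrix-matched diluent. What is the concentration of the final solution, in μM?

Overall dilution factor = 15 × 4.012 × 4.005 × 2 = 482.
0.0319 M / 482 = 6.62 × 10⁻⁵ M = 66.2 μM.

66.2 μM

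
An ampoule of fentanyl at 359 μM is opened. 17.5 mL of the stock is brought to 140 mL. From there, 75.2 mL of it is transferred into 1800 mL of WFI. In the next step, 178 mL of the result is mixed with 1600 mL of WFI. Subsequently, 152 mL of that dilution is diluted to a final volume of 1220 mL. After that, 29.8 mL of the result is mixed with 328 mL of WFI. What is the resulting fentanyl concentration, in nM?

Overall dilution factor = 8 × 24.94 × 9.989 × 8.026 × 12.01 = 1.92 × 10⁵.
359 μM / 1.92 × 10⁵ = 1.87 × 10⁻³ μM = 1.87 nM.

1.87 nM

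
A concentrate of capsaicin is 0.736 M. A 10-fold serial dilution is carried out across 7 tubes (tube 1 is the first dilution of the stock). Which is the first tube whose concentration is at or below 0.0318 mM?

Tube n has concentration 0.736 M / 10ⁿ.
Need 10ⁿ ≥ 0.736 M / 0.0318 mM = 2.31 × 10⁴, so n ≥ 4.36.
First such tube: n = 5.

tube 5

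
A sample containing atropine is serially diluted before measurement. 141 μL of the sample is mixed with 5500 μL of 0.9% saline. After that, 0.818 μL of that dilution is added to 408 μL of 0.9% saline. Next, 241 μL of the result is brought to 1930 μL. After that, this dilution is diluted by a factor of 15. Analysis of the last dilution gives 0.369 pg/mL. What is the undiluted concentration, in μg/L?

886 μg/L

Overall dilution factor = 40.01 × 499.8 × 8.008 × 15 = 2.40 × 10⁶.
Original = 0.369 pg/mL × 2.40 × 10⁶ = 8.86 × 10⁵ pg/mL = 886 μg/L.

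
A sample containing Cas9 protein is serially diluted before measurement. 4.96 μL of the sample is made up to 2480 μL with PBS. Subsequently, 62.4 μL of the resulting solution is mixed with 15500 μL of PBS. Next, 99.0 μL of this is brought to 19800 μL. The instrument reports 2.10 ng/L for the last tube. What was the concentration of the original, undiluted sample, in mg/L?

Overall dilution factor = 500 × 249.4 × 200 = 2.49 × 10⁷.
Original = 2.10 ng/L × 2.49 × 10⁷ = 5.24 × 10⁷ ng/L = 52.4 mg/L.

52.4 mg/L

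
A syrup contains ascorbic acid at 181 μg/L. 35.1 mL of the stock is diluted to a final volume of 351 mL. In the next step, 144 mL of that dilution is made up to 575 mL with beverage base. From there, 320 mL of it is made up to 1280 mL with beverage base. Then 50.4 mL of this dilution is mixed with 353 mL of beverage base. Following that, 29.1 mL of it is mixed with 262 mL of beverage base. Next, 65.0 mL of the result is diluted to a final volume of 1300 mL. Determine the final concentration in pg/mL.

0.708 pg/mL

Overall dilution factor = 10 × 3.993 × 4 × 8.004 × 10.00 × 20 = 2.56 × 10⁵.
181 μg/L / 2.56 × 10⁵ = 7.08 × 10⁻⁴ μg/L = 0.708 pg/mL.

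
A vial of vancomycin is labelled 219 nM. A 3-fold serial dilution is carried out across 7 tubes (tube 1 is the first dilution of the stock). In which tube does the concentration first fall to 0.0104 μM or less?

tube 3

Tube n has concentration 219 nM / 3ⁿ.
Need 3ⁿ ≥ 219 nM / 0.0104 μM = 21.1, so n ≥ 2.77.
First such tube: n = 3.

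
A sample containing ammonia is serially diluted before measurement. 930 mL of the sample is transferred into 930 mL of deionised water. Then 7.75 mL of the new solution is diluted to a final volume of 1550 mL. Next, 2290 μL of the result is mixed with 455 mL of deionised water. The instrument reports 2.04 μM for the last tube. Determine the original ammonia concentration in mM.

Overall dilution factor = 2 × 200 × 199.7 = 7.99 × 10⁴.
Original = 2.04 μM × 7.99 × 10⁴ = 1.63 × 10⁵ μM = 163 mM.

163 mM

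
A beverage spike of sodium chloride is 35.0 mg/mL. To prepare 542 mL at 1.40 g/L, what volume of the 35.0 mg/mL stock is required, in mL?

21.7 mL

1.40 g/L = 1.40 mg/mL.
V₁ = C₂V₂/C₁ = 1.40 × 542 / 35.0 = 21.7 mL.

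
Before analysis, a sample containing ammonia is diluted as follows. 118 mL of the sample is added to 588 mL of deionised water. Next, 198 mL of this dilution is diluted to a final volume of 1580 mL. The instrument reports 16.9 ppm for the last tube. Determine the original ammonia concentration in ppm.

Overall dilution factor = 5.983 × 7.980 = 47.7.
Original = 16.9 ppm × 47.7 = 807 ppm.

807 ppm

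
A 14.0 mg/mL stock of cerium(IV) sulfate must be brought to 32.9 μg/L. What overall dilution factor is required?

Factor = C₀/C_target = 14.0 mg/mL / 32.9 μg/L = 4.26 × 10⁵.

4.26 × 10⁵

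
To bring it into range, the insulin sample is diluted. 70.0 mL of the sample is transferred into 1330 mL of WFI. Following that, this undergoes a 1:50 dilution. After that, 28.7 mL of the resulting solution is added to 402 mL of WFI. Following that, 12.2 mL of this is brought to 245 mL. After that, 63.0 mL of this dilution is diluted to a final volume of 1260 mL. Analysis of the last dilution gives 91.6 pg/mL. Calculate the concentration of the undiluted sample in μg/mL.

Overall dilution factor = 20 × 50 × 15.01 × 20.08 × 20 = 6.03 × 10⁶.
Original = 91.6 pg/mL × 6.03 × 10⁶ = 5.52 × 10⁸ pg/mL = 552 μg/mL.

552 μg/mL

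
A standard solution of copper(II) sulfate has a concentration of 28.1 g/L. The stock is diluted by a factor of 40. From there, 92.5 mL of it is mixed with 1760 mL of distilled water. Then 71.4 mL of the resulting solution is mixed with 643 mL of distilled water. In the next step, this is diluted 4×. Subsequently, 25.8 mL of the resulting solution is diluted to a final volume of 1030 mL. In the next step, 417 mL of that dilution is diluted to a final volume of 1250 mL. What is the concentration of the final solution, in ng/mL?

Overall dilution factor = 40 × 20.03 × 10.01 × 4 × 39.92 × 2.998 = 3.84 × 10⁶.
28.1 g/L / 3.84 × 10⁶ = 7.32 × 10⁻⁶ g/L = 7.32 ng/mL.

7.32 ng/mL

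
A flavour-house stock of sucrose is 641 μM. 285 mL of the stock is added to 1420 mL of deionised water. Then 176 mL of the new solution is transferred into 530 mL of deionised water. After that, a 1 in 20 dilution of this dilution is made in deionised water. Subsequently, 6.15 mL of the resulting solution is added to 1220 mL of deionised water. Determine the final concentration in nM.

Overall dilution factor = 5.982 × 4.011 × 20 × 199.4 = 9.57 × 10⁴.
641 μM / 9.57 × 10⁴ = 6.70 × 10⁻³ μM = 6.70 nM.

6.70 nM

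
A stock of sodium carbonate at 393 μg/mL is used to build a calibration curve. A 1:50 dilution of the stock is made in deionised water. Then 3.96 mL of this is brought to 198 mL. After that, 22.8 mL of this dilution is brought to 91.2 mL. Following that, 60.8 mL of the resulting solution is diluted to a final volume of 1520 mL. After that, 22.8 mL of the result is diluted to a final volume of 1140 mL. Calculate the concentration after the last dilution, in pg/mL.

Overall dilution factor = 50 × 50 × 4 × 25 × 50 = 1.25 × 10⁷.
393 μg/mL / 1.25 × 10⁷ = 3.14 × 10⁻⁵ μg/mL = 31.4 pg/mL.

31.4 pg/mL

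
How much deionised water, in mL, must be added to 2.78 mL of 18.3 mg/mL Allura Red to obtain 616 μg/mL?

616 μg/mL = 0.616 mg/mL.
V₂ = C₁V₁/C₂ = 18.3 × 2.78 / 0.616 = 82.6 mL.
Diluent to add = V₂ − V₁ = 82.6 − 2.78 = 79.8 mL.

79.8 mL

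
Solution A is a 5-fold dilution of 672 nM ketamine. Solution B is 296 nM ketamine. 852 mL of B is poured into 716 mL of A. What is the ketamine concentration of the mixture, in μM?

C_A = 672 nM / 5 = 134 nM.
C_mix = (C_A·V_A + C_B·V_B)/(V_A + V_B) = (134×716 + 296×852) / 1568 = 222 nM = 0.222 μM.

0.222 μM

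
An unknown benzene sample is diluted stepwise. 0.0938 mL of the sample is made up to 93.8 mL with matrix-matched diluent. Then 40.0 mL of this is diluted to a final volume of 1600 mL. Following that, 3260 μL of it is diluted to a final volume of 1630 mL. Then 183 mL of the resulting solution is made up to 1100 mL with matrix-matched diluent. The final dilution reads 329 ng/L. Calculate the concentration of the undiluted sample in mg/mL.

39.6 mg/mL

Overall dilution factor = 1000 × 40 × 500 × 6.011 = 1.20 × 10⁸.
Original = 329 ng/L × 1.20 × 10⁸ = 3.96 × 10¹⁰ ng/L = 39.6 mg/mL.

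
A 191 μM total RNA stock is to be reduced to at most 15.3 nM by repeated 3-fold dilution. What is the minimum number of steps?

9

Need 3ⁿ ≥ 1.25 × 10⁴, so n ≥ log(1.25 × 10⁴)/log(3) = 8.59.
Minimum whole steps: n = 9.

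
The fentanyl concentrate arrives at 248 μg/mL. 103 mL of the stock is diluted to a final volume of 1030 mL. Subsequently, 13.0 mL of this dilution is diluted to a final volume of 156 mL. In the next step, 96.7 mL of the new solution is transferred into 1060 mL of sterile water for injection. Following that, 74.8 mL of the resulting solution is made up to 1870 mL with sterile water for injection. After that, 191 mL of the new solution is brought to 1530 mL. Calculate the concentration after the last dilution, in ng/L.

Overall dilution factor = 10 × 12 × 11.96 × 25 × 8.010 = 2.87 × 10⁵.
248 μg/mL / 2.87 × 10⁵ = 8.63 × 10⁻⁴ μg/mL = 863 ng/L.

863 ng/L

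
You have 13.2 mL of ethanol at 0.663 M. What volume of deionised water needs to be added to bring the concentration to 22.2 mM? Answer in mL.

381 mL

22.2 mM = 0.0222 M.
V₂ = C₁V₁/C₂ = 0.663 × 13.2 / 0.0222 = 394 mL.
Diluent to add = V₂ − V₁ = 394 − 13.2 = 381 mL.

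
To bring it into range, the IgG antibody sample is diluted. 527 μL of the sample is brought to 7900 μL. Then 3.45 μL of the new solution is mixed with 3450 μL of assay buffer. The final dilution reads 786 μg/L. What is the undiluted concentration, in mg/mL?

Overall dilution factor = 14.99 × 1001 = 1.50 × 10⁴.
Original = 786 μg/L × 1.50 × 10⁴ = 1.18 × 10⁷ μg/L = 11.8 mg/mL.

11.8 mg/mL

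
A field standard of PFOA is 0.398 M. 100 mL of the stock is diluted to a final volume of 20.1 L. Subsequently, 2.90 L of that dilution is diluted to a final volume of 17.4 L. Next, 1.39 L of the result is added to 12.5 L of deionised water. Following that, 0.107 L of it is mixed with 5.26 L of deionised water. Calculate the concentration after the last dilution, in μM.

Overall dilution factor = 201 × 6 × 9.993 × 50.16 = 6.04 × 10⁵.
0.398 M / 6.04 × 10⁵ = 6.58 × 10⁻⁷ M = 0.658 μM.

0.658 μM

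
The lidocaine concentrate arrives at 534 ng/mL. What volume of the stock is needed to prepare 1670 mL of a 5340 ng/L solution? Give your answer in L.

0.0167 L

5340 ng/L = 5.34 ng/mL.
V₁ = C₂V₂/C₁ = 5.34 × 1670 / 534 = 16.7 mL = 0.0167 L.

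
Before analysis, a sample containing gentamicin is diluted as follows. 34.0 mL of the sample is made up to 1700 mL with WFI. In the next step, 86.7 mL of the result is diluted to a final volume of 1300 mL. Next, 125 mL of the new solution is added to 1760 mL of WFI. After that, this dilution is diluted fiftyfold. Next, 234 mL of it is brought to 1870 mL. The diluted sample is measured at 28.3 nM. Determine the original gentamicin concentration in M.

0.128 M

Overall dilution factor = 50 × 14.99 × 15.08 × 50 × 7.991 = 4.52 × 10⁶.
Original = 28.3 nM × 4.52 × 10⁶ = 1.28 × 10⁸ nM = 0.128 M.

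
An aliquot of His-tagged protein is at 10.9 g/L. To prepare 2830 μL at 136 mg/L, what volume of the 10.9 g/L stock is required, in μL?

136 mg/L = 0.136 g/L.
V₁ = C₂V₂/C₁ = 0.136 × 2830 / 10.9 = 35.3 μL.

35.3 μL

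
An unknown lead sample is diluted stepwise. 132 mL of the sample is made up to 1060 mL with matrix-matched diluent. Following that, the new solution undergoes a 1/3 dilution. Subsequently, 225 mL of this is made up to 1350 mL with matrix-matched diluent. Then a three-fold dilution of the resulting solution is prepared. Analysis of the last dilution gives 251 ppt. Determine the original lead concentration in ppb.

Overall dilution factor = 8.030 × 3 × 6 × 3 = 434.
Original = 251 ppt × 434 = 1.09 × 10⁵ ppt = 109 ppb.

109 ppb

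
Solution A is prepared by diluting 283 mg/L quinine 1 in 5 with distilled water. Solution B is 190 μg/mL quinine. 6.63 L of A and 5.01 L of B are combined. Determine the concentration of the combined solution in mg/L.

114 mg/L

C_A = 283 mg/L / 5 = 56.6 mg/L.
C_B = 190 μg/mL = 190 mg/L.
C_mix = (C_A·V_A + C_B·V_B)/(V_A + V_B) = (56.6×6.63 + 190×5.01) / 11.64 = 114 mg/L.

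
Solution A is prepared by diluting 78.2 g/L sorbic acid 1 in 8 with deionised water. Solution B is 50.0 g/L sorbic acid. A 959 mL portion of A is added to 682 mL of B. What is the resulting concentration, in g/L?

26.5 g/L

C_A = 78.2 g/L / 8 = 9.78 g/L.
C_mix = (C_A·V_A + C_B·V_B)/(V_A + V_B) = (9.78×959 + 50.0×682) / 1641 = 26.5 g/L.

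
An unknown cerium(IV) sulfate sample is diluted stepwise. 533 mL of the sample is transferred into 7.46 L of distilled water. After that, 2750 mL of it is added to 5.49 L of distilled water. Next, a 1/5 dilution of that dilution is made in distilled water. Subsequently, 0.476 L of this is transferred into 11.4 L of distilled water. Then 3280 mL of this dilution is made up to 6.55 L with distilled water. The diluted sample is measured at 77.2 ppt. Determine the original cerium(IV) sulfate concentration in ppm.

0.864 ppm

Overall dilution factor = 15.00 × 2.996 × 5 × 24.95 × 1.997 = 1.12 × 10⁴.
Original = 77.2 ppt × 1.12 × 10⁴ = 8.64 × 10⁵ ppt = 0.864 ppm.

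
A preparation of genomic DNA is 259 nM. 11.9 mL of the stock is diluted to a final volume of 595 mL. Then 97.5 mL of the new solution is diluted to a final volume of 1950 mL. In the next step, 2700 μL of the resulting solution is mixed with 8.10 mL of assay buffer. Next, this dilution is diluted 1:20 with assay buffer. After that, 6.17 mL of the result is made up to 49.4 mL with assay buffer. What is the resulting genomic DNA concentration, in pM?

0.404 pM

Overall dilution factor = 50 × 20 × 4 × 20 × 8.006 = 6.41 × 10⁵.
259 nM / 6.41 × 10⁵ = 4.04 × 10⁻⁴ nM = 0.404 pM.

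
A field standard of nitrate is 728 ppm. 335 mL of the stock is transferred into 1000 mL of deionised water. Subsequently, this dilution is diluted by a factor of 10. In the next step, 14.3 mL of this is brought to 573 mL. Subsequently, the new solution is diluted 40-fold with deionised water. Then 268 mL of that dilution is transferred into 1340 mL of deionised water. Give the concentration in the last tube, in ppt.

Overall dilution factor = 3.985 × 10 × 40.07 × 40 × 6 = 3.83 × 10⁵.
728 ppm / 3.83 × 10⁵ = 1.90 × 10⁻³ ppm = 1900 ppt.

1900 ppt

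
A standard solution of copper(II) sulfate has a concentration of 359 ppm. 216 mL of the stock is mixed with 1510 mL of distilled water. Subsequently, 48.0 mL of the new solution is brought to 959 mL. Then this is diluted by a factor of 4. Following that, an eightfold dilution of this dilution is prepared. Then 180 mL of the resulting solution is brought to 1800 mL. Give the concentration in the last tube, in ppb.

Overall dilution factor = 7.991 × 19.98 × 4 × 8 × 10 = 5.11 × 10⁴.
359 ppm / 5.11 × 10⁴ = 7.03 × 10⁻³ ppm = 7.03 ppb.

7.03 ppb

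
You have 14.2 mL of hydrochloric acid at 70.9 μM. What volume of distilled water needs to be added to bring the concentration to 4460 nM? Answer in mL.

212 mL

4460 nM = 4.46 μM.
V₂ = C₁V₁/C₂ = 70.9 × 14.2 / 4.46 = 226 mL.
Diluent to add = V₂ − V₁ = 226 − 14.2 = 212 mL.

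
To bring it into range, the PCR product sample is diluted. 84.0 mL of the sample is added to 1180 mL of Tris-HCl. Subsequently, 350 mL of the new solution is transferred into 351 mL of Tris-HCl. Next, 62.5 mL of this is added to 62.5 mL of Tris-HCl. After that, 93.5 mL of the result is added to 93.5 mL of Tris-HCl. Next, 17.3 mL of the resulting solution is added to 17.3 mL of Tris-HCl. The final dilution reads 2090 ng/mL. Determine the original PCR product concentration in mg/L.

504 mg/L

Overall dilution factor = 15.05 × 2.003 × 2 × 2 × 2 = 241.
Original = 2090 ng/mL × 241 = 5.04 × 10⁵ ng/mL = 504 mg/L.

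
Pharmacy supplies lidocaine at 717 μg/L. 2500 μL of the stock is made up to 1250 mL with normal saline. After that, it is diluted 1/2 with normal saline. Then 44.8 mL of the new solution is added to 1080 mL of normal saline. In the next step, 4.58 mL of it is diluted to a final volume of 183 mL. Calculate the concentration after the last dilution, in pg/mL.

0.715 pg/mL

Overall dilution factor = 500 × 2 × 25.11 × 39.96 = 1.00 × 10⁶.
717 μg/L / 1.00 × 10⁶ = 7.15 × 10⁻⁴ μg/L = 0.715 pg/mL.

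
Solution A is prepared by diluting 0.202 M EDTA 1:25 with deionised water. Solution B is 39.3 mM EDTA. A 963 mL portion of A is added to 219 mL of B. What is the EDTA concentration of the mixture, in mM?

C_A = 0.202 M / 25 = 8.08 × 10⁻³ M.
C_B = 39.3 mM = 0.0393 M.
C_mix = (C_A·V_A + C_B·V_B)/(V_A + V_B) = (8.08 × 10⁻³×963 + 0.0393×219) / 1182 = 0.0139 M = 13.9 mM.

13.9 mM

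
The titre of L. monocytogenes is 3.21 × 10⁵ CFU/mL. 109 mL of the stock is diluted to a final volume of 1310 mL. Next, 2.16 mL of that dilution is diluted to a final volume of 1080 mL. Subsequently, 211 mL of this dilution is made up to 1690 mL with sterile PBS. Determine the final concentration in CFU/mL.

6.67 CFU/mL

Overall dilution factor = 12.02 × 500 × 8.009 = 4.81 × 10⁴.
3.21 × 10⁵ CFU/mL / 4.81 × 10⁴ = 6.67 CFU/mL.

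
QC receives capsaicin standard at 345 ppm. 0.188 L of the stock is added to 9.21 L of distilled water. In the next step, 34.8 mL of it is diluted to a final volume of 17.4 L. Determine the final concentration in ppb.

13.8 ppb

Overall dilution factor = 49.99 × 500 = 2.50 × 10⁴.
345 ppm / 2.50 × 10⁴ = 0.0138 ppm = 13.8 ppb.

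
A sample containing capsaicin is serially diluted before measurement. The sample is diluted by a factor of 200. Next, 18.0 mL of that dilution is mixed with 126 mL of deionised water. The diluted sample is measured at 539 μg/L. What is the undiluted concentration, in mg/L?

862 mg/L

Overall dilution factor = 200 × 8 = 1600.
Original = 539 μg/L × 1600 = 8.62 × 10⁵ μg/L = 862 mg/L.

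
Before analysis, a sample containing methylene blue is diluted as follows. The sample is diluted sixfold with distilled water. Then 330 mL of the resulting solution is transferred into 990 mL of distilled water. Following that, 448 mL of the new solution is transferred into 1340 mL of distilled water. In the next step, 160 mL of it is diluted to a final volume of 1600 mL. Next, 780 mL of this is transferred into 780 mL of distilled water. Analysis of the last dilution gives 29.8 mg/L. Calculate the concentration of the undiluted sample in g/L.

Overall dilution factor = 6 × 4 × 3.991 × 10 × 2 = 1916.
Original = 29.8 mg/L × 1916 = 5.71 × 10⁴ mg/L = 57.1 g/L.

57.1 g/L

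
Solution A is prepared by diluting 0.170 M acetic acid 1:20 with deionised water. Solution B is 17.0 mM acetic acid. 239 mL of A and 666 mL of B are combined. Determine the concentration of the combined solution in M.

C_A = 0.170 M / 20 = 8.50 × 10⁻³ M.
C_B = 17.0 mM = 0.0170 M.
C_mix = (C_A·V_A + C_B·V_B)/(V_A + V_B) = (8.50 × 10⁻³×239 + 0.0170×666) / 905.0 = 0.0148 M.

0.0148 M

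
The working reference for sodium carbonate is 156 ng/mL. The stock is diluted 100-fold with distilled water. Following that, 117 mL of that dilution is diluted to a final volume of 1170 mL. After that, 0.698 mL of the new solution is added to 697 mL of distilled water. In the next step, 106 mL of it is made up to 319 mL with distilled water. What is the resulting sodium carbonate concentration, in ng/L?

0.0519 ng/L

Overall dilution factor = 100 × 10 × 999.6 × 3.009 = 3.01 × 10⁶.
156 ng/mL / 3.01 × 10⁶ = 5.19 × 10⁻⁵ ng/mL = 0.0519 ng/L.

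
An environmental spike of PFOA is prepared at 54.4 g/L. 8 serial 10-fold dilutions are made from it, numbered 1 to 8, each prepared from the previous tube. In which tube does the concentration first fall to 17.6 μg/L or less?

Tube n has concentration 54.4 g/L / 10ⁿ.
Need 10ⁿ ≥ 54.4 g/L / 17.6 μg/L = 3.09 × 10⁶, so n ≥ 6.49.
First such tube: n = 7.

tube 7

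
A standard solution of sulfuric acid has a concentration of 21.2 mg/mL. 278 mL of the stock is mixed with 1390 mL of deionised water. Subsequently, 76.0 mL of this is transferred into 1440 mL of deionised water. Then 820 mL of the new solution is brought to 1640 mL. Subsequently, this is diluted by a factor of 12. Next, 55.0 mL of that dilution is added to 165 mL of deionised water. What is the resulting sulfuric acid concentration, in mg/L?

Overall dilution factor = 6 × 19.95 × 2 × 12 × 4 = 1.15 × 10⁴.
21.2 mg/mL / 1.15 × 10⁴ = 1.85 × 10⁻³ mg/mL = 1.85 mg/L.

1.85 mg/L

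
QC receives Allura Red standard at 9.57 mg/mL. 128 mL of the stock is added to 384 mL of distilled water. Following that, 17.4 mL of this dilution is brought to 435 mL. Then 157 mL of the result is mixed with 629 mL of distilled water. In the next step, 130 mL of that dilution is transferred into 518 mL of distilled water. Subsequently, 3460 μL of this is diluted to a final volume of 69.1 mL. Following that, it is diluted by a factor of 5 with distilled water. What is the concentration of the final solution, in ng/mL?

Overall dilution factor = 4 × 25 × 5.006 × 4.985 × 19.97 × 5 = 2.49 × 10⁵.
9.57 mg/mL / 2.49 × 10⁵ = 3.84 × 10⁻⁵ mg/mL = 38.4 ng/mL.

38.4 ng/mL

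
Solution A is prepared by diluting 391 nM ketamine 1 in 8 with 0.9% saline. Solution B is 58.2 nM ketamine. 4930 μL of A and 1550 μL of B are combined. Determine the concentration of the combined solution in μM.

0.0511 μM

C_A = 391 nM / 8 = 48.9 nM.
C_mix = (C_A·V_A + C_B·V_B)/(V_A + V_B) = (48.9×4930 + 58.2×1550) / 6480 = 51.1 nM = 0.0511 μM.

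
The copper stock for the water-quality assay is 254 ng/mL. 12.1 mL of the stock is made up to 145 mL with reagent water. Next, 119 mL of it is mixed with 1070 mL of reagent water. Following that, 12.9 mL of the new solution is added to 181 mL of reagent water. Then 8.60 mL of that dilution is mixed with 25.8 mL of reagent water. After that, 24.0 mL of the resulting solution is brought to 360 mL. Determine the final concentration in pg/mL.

Overall dilution factor = 11.98 × 9.992 × 15.03 × 4 × 15 = 1.08 × 10⁵.
254 ng/mL / 1.08 × 10⁵ = 2.35 × 10⁻³ ng/mL = 2.35 pg/mL.

2.35 pg/mL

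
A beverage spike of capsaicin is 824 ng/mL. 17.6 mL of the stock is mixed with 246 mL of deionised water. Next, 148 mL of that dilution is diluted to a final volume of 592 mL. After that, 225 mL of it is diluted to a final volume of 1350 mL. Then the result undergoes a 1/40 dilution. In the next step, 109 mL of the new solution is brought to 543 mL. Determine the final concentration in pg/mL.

11.5 pg/mL

Overall dilution factor = 14.98 × 4 × 6 × 40 × 4.982 = 7.16 × 10⁴.
824 ng/mL / 7.16 × 10⁴ = 0.0115 ng/mL = 11.5 pg/mL.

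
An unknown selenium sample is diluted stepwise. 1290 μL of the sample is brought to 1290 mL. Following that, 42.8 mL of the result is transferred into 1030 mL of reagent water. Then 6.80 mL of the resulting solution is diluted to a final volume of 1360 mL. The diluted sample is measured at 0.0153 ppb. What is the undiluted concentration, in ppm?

76.7 ppm

Overall dilution factor = 1000 × 25.07 × 200 = 5.01 × 10⁶.
Original = 0.0153 ppb × 5.01 × 10⁶ = 7.67 × 10⁴ ppb = 76.7 ppm.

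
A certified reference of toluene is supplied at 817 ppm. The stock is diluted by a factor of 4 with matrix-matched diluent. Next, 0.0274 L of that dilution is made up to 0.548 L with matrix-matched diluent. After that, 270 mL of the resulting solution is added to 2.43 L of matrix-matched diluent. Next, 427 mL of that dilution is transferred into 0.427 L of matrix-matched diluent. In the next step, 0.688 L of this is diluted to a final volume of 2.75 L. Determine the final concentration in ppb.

Overall dilution factor = 4 × 20 × 10 × 2 × 3.997 = 6395.
817 ppm / 6395 = 0.128 ppm = 128 ppb.

128 ppb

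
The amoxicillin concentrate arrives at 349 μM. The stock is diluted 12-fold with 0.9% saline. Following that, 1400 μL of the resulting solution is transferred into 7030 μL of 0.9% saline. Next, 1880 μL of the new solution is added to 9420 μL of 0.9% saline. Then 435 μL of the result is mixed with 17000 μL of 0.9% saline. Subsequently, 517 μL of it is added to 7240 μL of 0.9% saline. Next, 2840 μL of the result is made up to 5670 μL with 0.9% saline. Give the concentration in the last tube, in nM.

0.669 nM

Overall dilution factor = 12 × 6.021 × 6.011 × 40.08 × 15.00 × 1.996 = 5.21 × 10⁵.
349 μM / 5.21 × 10⁵ = 6.69 × 10⁻⁴ μM = 0.669 nM.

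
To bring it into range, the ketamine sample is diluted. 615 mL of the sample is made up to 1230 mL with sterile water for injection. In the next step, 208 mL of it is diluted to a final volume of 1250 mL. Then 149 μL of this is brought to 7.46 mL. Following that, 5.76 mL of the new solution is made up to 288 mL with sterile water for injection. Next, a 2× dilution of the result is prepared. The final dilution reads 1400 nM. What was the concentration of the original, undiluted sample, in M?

0.0842 M

Overall dilution factor = 2 × 6.010 × 50.07 × 50 × 2 = 6.02 × 10⁴.
Original = 1400 nM × 6.02 × 10⁴ = 8.42 × 10⁷ nM = 0.0842 M.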